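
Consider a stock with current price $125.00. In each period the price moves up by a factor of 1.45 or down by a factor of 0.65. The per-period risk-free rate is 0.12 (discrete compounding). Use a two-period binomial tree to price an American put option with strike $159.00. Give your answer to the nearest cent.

$36.59

Risk-neutral probability p = (1 + 0.12 − 0.65)/(1.45 − 0.65) = 0.4700/0.8000 = 0.5875
Terminal stock prices: S_uu = 262.8, S_ud = 117.8, S_dd = 52.81
Terminal payoffs (K − S): max(-103.8, 0) = 0, max(41.19, 0) = 41.19, max(106.2, 0) = 106.2
Node u (S = 181.2): continuation = 1/1.12·[0.5875·0.0000 + 0.4125·41.1875] = 15.1695; exercise value = 0.0000 ≤ continuation, so V_u = 15.1695
Node d (S = 81.25): continuation = 1/1.12·[0.5875·41.1875 + 0.4125·106.1875] = 60.7143; exercise value = 77.7500 > continuation, so V_d = 77.7500 (exercise)
Node 0 (S = 125): continuation = 1/1.12·[0.5875·15.1695 + 0.4125·77.7500] = 36.5928; exercise value = 34.0000 ≤ continuation, so V_0 = 36.5928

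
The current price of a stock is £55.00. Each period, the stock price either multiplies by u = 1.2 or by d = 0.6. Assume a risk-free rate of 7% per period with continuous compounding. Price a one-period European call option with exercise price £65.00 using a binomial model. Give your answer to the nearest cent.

Risk-neutral probability p = (e^0.07 − 0.6)/(1.2 − 0.6) = 0.4725/0.6000 = 0.7875
Terminal stock prices: S_u = 66, S_d = 33
Terminal payoffs (S − K): max(1, 0) = 1, max(-32, 0) = 0
Node 0 (S = 55): V_0 = e^(−0.07)·[0.7875·1.0000 + 0.2125·0.0000] = 0.7343

£0.73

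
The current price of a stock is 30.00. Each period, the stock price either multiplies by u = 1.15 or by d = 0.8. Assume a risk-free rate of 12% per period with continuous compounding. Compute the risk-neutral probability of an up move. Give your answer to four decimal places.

Risk-neutral probability p = (e^0.12 − 0.8)/(1.15 − 0.8) = 0.3275/0.3500 = 0.9357

p = 0.9357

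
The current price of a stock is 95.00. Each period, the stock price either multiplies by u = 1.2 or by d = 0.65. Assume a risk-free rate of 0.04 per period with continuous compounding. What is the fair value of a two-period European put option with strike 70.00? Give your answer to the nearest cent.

Risk-neutral probability p = (e^0.04 − 0.65)/(1.2 − 0.65) = 0.3908/0.5500 = 0.7106
Terminal stock prices: S_uu = 136.8, S_ud = 74.1, S_dd = 40.14
Terminal payoffs (K − S): max(-66.8, 0) = 0, max(-4.1, 0) = 0, max(29.86, 0) = 29.86
Node u (S = 114): V_u = e^(−0.04)·[0.7106·0.0000 + 0.2894·0.0000] = 0.0000
Node d (S = 61.75): V_d = e^(−0.04)·[0.7106·0.0000 + 0.2894·29.8625] = 8.3043
Node 0 (S = 95): V_0 = e^(−0.04)·[0.7106·0.0000 + 0.2894·8.3043] = 2.3093

2.31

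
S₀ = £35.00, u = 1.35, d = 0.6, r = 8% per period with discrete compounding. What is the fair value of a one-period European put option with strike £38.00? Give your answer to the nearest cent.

Risk-neutral probability p = (1 + 0.08 − 0.6)/(1.35 − 0.6) = 0.4800/0.7500 = 0.6400
Terminal stock prices: S_u = 47.25, S_d = 21
Terminal payoffs (K − S): max(-9.25, 0) = 0, max(17, 0) = 17
Node 0 (S = 35): V_0 = 1/1.08·[0.6400·0.0000 + 0.3600·17.0000] = 5.6667

£5.67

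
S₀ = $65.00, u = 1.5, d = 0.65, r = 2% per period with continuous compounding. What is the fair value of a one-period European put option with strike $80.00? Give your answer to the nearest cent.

Risk-neutral probability p = (e^0.02 − 0.65)/(1.5 − 0.65) = 0.3702/0.8500 = 0.4355
Terminal stock prices: S_u = 97.5, S_d = 42.25
Terminal payoffs (K − S): max(-17.5, 0) = 0, max(37.75, 0) = 37.75
Node 0 (S = 65): V_0 = e^(−0.02)·[0.4355·0.0000 + 0.5645·37.7500] = 20.8868

$20.89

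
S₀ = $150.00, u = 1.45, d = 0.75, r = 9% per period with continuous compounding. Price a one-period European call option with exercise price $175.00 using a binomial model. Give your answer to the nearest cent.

Risk-neutral probability p = (e^0.09 − 0.75)/(1.45 − 0.75) = 0.3442/0.7000 = 0.4917
Terminal stock prices: S_u = 217.5, S_d = 112.5
Terminal payoffs (S − K): max(42.5, 0) = 42.5, max(-62.5, 0) = 0
Node 0 (S = 150): V_0 = e^(−0.09)·[0.4917·42.5000 + 0.5083·0.0000] = 19.0978

$19.10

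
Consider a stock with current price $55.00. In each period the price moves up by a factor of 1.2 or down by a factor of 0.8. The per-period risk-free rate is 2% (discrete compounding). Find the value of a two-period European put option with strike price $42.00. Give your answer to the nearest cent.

$1.32

Risk-neutral probability p = (1 + 0.02 − 0.8)/(1.2 − 0.8) = 0.2200/0.4000 = 0.5500
Terminal stock prices: S_uu = 79.2, S_ud = 52.8, S_dd = 35.2
Terminal payoffs (K − S): max(-37.2, 0) = 0, max(-10.8, 0) = 0, max(6.8, 0) = 6.8
Node u (S = 66): V_u = 1/1.02·[0.5500·0.0000 + 0.4500·0.0000] = 0.0000
Node d (S = 44): V_d = 1/1.02·[0.5500·0.0000 + 0.4500·6.8000] = 3.0000
Node 0 (S = 55): V_0 = 1/1.02·[0.5500·0.0000 + 0.4500·3.0000] = 1.3235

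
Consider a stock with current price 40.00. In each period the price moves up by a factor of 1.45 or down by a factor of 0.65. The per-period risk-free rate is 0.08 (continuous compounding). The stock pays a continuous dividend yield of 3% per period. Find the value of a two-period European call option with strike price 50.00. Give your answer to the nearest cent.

Per-period risk-free factor R = e^0.08 = 1.0833; dividend-adjusted growth = e^(0.08−0.03) = 1.0513.
Risk-neutral probability p = (1.0513 − 0.65)/(1.45 − 0.65) = 0.4013/0.8000 = 0.5016
Terminal stock prices: S_uu = 84.1, S_ud = 37.7, S_dd = 16.9
Terminal payoffs (S − K): max(34.1, 0) = 34.1, max(-12.3, 0) = 0, max(-33.1, 0) = 0
Node u (S = 58): V_u = e^(−0.08)·[0.5016·34.1000 + 0.4984·0.0000] = 15.7891
Node d (S = 26): V_d = e^(−0.08)·[0.5016·0.0000 + 0.4984·0.0000] = 0.0000
Node 0 (S = 40): V_0 = e^(−0.08)·[0.5016·15.7891 + 0.4984·0.0000] = 7.3108

7.31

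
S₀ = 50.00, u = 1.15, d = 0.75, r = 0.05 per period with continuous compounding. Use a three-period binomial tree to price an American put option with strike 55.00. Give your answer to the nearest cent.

6.76

Risk-neutral probability p = (e^0.05 − 0.75)/(1.15 − 0.75) = 0.3013/0.4000 = 0.7532
Terminal stock prices: S_uuu = 76.04, S_uud = 49.59, S_udd = 32.34, S_ddd = 21.09
Terminal payoffs (K − S): max(-21.04, 0) = 0, max(5.406, 0) = 5.406, max(22.66, 0) = 22.66, max(33.91, 0) = 33.91
Node uu (S = 66.12): continuation = e^(−0.05)·[0.7532·0.0000 + 0.2468·5.4063] = 1.2693; exercise value = 0.0000 ≤ continuation, so V_uu = 1.2693
Node ud (S = 43.12): continuation = e^(−0.05)·[0.7532·5.4063 + 0.2468·22.6563] = 9.1926; exercise value = 11.8750 > continuation, so V_ud = 11.8750 (exercise)
Node dd (S = 28.12): continuation = e^(−0.05)·[0.7532·22.6563 + 0.2468·33.9062] = 24.1926; exercise value = 26.8750 > continuation, so V_dd = 26.8750 (exercise)
Node u (S = 57.5): continuation = e^(−0.05)·[0.7532·1.2693 + 0.2468·11.8750] = 3.6975; exercise value = 0.0000 ≤ continuation, so V_u = 3.6975
Node d (S = 37.5): continuation = e^(−0.05)·[0.7532·11.8750 + 0.2468·26.8750] = 14.8176; exercise value = 17.5000 > continuation, so V_d = 17.5000 (exercise)
Node 0 (S = 50): continuation = e^(−0.05)·[0.7532·3.6975 + 0.2468·17.5000] = 6.7578; exercise value = 5.0000 ≤ continuation, so V_0 = 6.7578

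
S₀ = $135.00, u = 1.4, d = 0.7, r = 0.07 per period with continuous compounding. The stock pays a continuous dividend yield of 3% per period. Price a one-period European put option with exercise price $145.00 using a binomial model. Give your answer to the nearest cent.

Per-period risk-free factor R = e^0.07 = 1.0725; dividend-adjusted growth = e^(0.07−0.03) = 1.0408.
Risk-neutral probability p = (1.0408 − 0.7)/(1.4 − 0.7) = 0.3408/0.7000 = 0.4869
Terminal stock prices: S_u = 189, S_d = 94.5
Terminal payoffs (K − S): max(-44, 0) = 0, max(50.5, 0) = 50.5
Node 0 (S = 135): V_0 = e^(−0.07)·[0.4869·0.0000 + 0.5131·50.5000] = 24.1611

$24.16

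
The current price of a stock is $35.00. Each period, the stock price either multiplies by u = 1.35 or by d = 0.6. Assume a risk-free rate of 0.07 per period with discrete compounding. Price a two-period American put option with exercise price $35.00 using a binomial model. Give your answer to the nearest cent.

$6.24

Risk-neutral probability p = (1 + 0.07 − 0.6)/(1.35 − 0.6) = 0.4700/0.7500 = 0.6267
Terminal stock prices: S_uu = 63.79, S_ud = 28.35, S_dd = 12.6
Terminal payoffs (K − S): max(-28.79, 0) = 0, max(6.65, 0) = 6.65, max(22.4, 0) = 22.4
Node u (S = 47.25): continuation = 1/1.07·[0.6267·0.0000 + 0.3733·6.6500] = 2.3202; exercise value = 0.0000 ≤ continuation, so V_u = 2.3202
Node d (S = 21): continuation = 1/1.07·[0.6267·6.6500 + 0.3733·22.4000] = 11.7103; exercise value = 14.0000 > continuation, so V_d = 14.0000 (exercise)
Node 0 (S = 35): continuation = 1/1.07·[0.6267·2.3202 + 0.3733·14.0000] = 6.2436; exercise value = 0.0000 ≤ continuation, so V_0 = 6.2436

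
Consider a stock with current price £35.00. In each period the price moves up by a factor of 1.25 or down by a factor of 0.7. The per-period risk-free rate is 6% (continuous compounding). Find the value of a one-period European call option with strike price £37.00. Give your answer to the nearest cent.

£4.18

Risk-neutral probability p = (e^0.06 − 0.7)/(1.25 − 0.7) = 0.3618/0.5500 = 0.6579
Terminal stock prices: S_u = 43.75, S_d = 24.5
Terminal payoffs (S − K): max(6.75, 0) = 6.75, max(-12.5, 0) = 0
Node 0 (S = 35): V_0 = e^(−0.06)·[0.6579·6.7500 + 0.3421·0.0000] = 4.1821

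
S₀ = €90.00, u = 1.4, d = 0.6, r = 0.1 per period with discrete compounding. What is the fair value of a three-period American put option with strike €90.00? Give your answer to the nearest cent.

€15.22

Risk-neutral probability p = (1 + 0.1 − 0.6)/(1.4 − 0.6) = 0.5000/0.8000 = 0.6250
Terminal stock prices: S_uuu = 247, S_uud = 105.8, S_udd = 45.36, S_ddd = 19.44
Terminal payoffs (K − S): max(-157, 0) = 0, max(-15.84, 0) = 0, max(44.64, 0) = 44.64, max(70.56, 0) = 70.56
Node uu (S = 176.4): continuation = 1/1.1·[0.6250·0.0000 + 0.3750·0.0000] = 0.0000; exercise value = 0.0000 ≤ continuation, so V_uu = 0.0000
Node ud (S = 75.6): continuation = 1/1.1·[0.6250·0.0000 + 0.3750·44.6400] = 15.2182; exercise value = 14.4000 ≤ continuation, so V_ud = 15.2182
Node dd (S = 32.4): continuation = 1/1.1·[0.6250·44.6400 + 0.3750·70.5600] = 49.4182; exercise value = 57.6000 > continuation, so V_dd = 57.6000 (exercise)
Node u (S = 126): continuation = 1/1.1·[0.6250·0.0000 + 0.3750·15.2182] = 5.1880; exercise value = 0.0000 ≤ continuation, so V_u = 5.1880
Node d (S = 54): continuation = 1/1.1·[0.6250·15.2182 + 0.3750·57.6000] = 28.2831; exercise value = 36.0000 > continuation, so V_d = 36.0000 (exercise)
Node 0 (S = 90): continuation = 1/1.1·[0.6250·5.1880 + 0.3750·36.0000] = 15.2205; exercise value = 0.0000 ≤ continuation, so V_0 = 15.2205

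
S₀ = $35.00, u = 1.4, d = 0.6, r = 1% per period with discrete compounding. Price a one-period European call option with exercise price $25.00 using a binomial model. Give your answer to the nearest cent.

$12.18

Risk-neutral probability p = (1 + 0.01 − 0.6)/(1.4 − 0.6) = 0.4100/0.8000 = 0.5125
Terminal stock prices: S_u = 49, S_d = 21
Terminal payoffs (S − K): max(24, 0) = 24, max(-4, 0) = 0
Node 0 (S = 35): V_0 = 1/1.01·[0.5125·24.0000 + 0.4875·0.0000] = 12.1782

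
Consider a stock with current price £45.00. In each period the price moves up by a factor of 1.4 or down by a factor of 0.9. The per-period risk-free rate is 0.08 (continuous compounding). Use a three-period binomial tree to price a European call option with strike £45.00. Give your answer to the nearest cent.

Risk-neutral probability p = (e^0.08 − 0.9)/(1.4 − 0.9) = 0.1833/0.5000 = 0.3666
Terminal stock prices: S_uuu = 123.5, S_uud = 79.38, S_udd = 51.03, S_ddd = 32.81
Terminal payoffs (S − K): max(78.48, 0) = 78.48, max(34.38, 0) = 34.38, max(6.03, 0) = 6.03, max(-12.19, 0) = 0
Node uu (S = 88.2): V_uu = e^(−0.08)·[0.3666·78.4800 + 0.6334·34.3800] = 46.6598
Node ud (S = 56.7): V_ud = e^(−0.08)·[0.3666·34.3800 + 0.6334·6.0300] = 15.1598
Node dd (S = 36.45): V_dd = e^(−0.08)·[0.3666·6.0300 + 0.6334·0.0000] = 2.0405
Node u (S = 63): V_u = e^(−0.08)·[0.3666·46.6598 + 0.6334·15.1598] = 24.6535
Node d (S = 40.5): V_d = e^(−0.08)·[0.3666·15.1598 + 0.6334·2.0405] = 6.3231
Node 0 (S = 45): V_0 = e^(−0.08)·[0.3666·24.6535 + 0.6334·6.3231] = 12.0398

£12.04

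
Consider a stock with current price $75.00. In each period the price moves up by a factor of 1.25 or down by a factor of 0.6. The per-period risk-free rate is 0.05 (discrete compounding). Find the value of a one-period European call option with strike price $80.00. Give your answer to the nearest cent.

$9.07

Risk-neutral probability p = (1 + 0.05 − 0.6)/(1.25 − 0.6) = 0.4500/0.6500 = 0.6923
Terminal stock prices: S_u = 93.75, S_d = 45
Terminal payoffs (S − K): max(13.75, 0) = 13.75, max(-35, 0) = 0
Node 0 (S = 75): V_0 = 1/1.05·[0.6923·13.7500 + 0.3077·0.0000] = 9.0659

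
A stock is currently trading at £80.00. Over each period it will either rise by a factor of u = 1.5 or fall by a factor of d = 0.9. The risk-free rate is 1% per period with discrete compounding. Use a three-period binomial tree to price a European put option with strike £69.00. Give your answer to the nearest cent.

£5.65

Risk-neutral probability p = (1 + 0.01 − 0.9)/(1.5 − 0.9) = 0.1100/0.6000 = 0.1833
Terminal stock prices: S_uuu = 270, S_uud = 162, S_udd = 97.2, S_ddd = 58.32
Terminal payoffs (K − S): max(-201, 0) = 0, max(-93, 0) = 0, max(-28.2, 0) = 0, max(10.68, 0) = 10.68
Node uu (S = 180): V_uu = 1/1.01·[0.1833·0.0000 + 0.8167·0.0000] = 0.0000
Node ud (S = 108): V_ud = 1/1.01·[0.1833·0.0000 + 0.8167·0.0000] = 0.0000
Node dd (S = 64.8): V_dd = 1/1.01·[0.1833·0.0000 + 0.8167·10.6800] = 8.6356
Node u (S = 120): V_u = 1/1.01·[0.1833·0.0000 + 0.8167·0.0000] = 0.0000
Node d (S = 72): V_d = 1/1.01·[0.1833·0.0000 + 0.8167·8.6356] = 6.9826
Node 0 (S = 80): V_0 = 1/1.01·[0.1833·0.0000 + 0.8167·6.9826] = 5.6460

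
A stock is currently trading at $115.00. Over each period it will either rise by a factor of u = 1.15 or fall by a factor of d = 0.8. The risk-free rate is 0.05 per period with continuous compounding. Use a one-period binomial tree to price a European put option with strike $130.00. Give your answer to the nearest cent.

Risk-neutral probability p = (e^0.05 − 0.8)/(1.15 − 0.8) = 0.2513/0.3500 = 0.7179
Terminal stock prices: S_u = 132.2, S_d = 92
Terminal payoffs (K − S): max(-2.25, 0) = 0, max(38, 0) = 38
Node 0 (S = 115): V_0 = e^(−0.05)·[0.7179·0.0000 + 0.2821·38.0000] = 10.1964

$10.20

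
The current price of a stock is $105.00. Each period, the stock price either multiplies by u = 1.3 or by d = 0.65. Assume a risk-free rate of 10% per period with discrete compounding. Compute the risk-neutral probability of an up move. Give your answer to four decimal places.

p = 0.6923

Risk-neutral probability p = (1 + 0.1 − 0.65)/(1.3 − 0.65) = 0.4500/0.6500 = 0.6923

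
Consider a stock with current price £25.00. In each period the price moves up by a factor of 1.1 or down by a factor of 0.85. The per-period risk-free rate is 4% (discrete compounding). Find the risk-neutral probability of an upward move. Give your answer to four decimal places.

Risk-neutral probability p = (1 + 0.04 − 0.85)/(1.1 − 0.85) = 0.1900/0.2500 = 0.7600

p = 0.7600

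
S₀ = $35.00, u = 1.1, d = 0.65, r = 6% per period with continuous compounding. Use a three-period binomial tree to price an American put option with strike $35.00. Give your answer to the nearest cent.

Risk-neutral probability p = (e^0.06 − 0.65)/(1.1 − 0.65) = 0.4118/0.4500 = 0.9152
Terminal stock prices: S_uuu = 46.59, S_uud = 27.53, S_udd = 16.27, S_ddd = 9.612
Terminal payoffs (K − S): max(-11.59, 0) = 0, max(7.472, 0) = 7.472, max(18.73, 0) = 18.73, max(25.39, 0) = 25.39
Node uu (S = 42.35): continuation = e^(−0.06)·[0.9152·0.0000 + 0.0848·7.4725] = 0.5968; exercise value = 0.0000 ≤ continuation, so V_uu = 0.5968
Node ud (S = 25.03): continuation = e^(−0.06)·[0.9152·7.4725 + 0.0848·18.7337] = 7.9368; exercise value = 9.9750 > continuation, so V_ud = 9.9750 (exercise)
Node dd (S = 14.79): continuation = e^(−0.06)·[0.9152·18.7337 + 0.0848·25.3881] = 18.1743; exercise value = 20.2125 > continuation, so V_dd = 20.2125 (exercise)
Node u (S = 38.5): continuation = e^(−0.06)·[0.9152·0.5968 + 0.0848·9.9750] = 1.3111; exercise value = 0.0000 ≤ continuation, so V_u = 1.3111
Node d (S = 22.75): continuation = e^(−0.06)·[0.9152·9.9750 + 0.0848·20.2125] = 10.2118; exercise value = 12.2500 > continuation, so V_d = 12.2500 (exercise)
Node 0 (S = 35): continuation = e^(−0.06)·[0.9152·1.3111 + 0.0848·12.2500] = 2.1084; exercise value = 0.0000 ≤ continuation, so V_0 = 2.1084

$2.11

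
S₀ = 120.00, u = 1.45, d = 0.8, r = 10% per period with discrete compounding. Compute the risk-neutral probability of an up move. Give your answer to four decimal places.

p = 0.4615

Risk-neutral probability p = (1 + 0.1 − 0.8)/(1.45 − 0.8) = 0.3000/0.6500 = 0.4615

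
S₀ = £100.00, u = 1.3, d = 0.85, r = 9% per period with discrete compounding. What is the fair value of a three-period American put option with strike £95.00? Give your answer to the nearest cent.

£4.38

Risk-neutral probability p = (1 + 0.09 − 0.85)/(1.3 − 0.85) = 0.2400/0.4500 = 0.5333
Terminal stock prices: S_uuu = 219.7, S_uud = 143.7, S_udd = 93.92, S_ddd = 61.41
Terminal payoffs (K − S): max(-124.7, 0) = 0, max(-48.65, 0) = 0, max(1.075, 0) = 1.075, max(33.59, 0) = 33.59
Node uu (S = 169): continuation = 1/1.09·[0.5333·0.0000 + 0.4667·0.0000] = 0.0000; exercise value = 0.0000 ≤ continuation, so V_uu = 0.0000
Node ud (S = 110.5): continuation = 1/1.09·[0.5333·0.0000 + 0.4667·1.0750] = 0.4602; exercise value = 0.0000 ≤ continuation, so V_ud = 0.4602
Node dd (S = 72.25): continuation = 1/1.09·[0.5333·1.0750 + 0.4667·33.5875] = 14.9060; exercise value = 22.7500 > continuation, so V_dd = 22.7500 (exercise)
Node u (S = 130): continuation = 1/1.09·[0.5333·0.0000 + 0.4667·0.4602] = 0.1970; exercise value = 0.0000 ≤ continuation, so V_u = 0.1970
Node d (S = 85): continuation = 1/1.09·[0.5333·0.4602 + 0.4667·22.7500] = 9.9653; exercise value = 10.0000 > continuation, so V_d = 10.0000 (exercise)
Node 0 (S = 100): continuation = 1/1.09·[0.5333·0.1970 + 0.4667·10.0000] = 4.3778; exercise value = 0.0000 ≤ continuation, so V_0 = 4.3778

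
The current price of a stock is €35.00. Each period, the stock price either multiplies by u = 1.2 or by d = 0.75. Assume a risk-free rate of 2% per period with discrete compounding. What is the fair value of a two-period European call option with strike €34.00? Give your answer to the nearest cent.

€5.67

Risk-neutral probability p = (1 + 0.02 − 0.75)/(1.2 − 0.75) = 0.2700/0.4500 = 0.6000
Terminal stock prices: S_uu = 50.4, S_ud = 31.5, S_dd = 19.69
Terminal payoffs (S − K): max(16.4, 0) = 16.4, max(-2.5, 0) = 0, max(-14.31, 0) = 0
Node u (S = 42): V_u = 1/1.02·[0.6000·16.4000 + 0.4000·0.0000] = 9.6471
Node d (S = 26.25): V_d = 1/1.02·[0.6000·0.0000 + 0.4000·0.0000] = 0.0000
Node 0 (S = 35): V_0 = 1/1.02·[0.6000·9.6471 + 0.4000·0.0000] = 5.6747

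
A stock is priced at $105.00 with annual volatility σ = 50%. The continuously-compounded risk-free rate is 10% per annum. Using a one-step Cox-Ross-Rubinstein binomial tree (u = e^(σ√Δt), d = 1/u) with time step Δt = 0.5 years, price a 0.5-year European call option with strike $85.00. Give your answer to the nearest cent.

CRR parameters: u = e^(σ√Δt) = e^(0.5·√0.5) = 1.4241, d = 1/u = 0.7022
Per-period rate: rΔt = 0.1·0.5 = 0.05, so R = e^0.05 = 1.0513
Risk-neutral probability p = (e^0.05 − 0.7022)/(1.4241 − 0.7022) = 0.3491/0.7219 = 0.4835
Terminal stock prices: S_u = 149.5, S_d = 73.73
Terminal payoffs (S − K): max(64.53, 0) = 64.53, max(-11.27, 0) = 0
Node 0 (S = 105): V_0 = e^(−0.05)·[0.4835·64.5325 + 0.5165·0.0000] = 29.6822

$29.68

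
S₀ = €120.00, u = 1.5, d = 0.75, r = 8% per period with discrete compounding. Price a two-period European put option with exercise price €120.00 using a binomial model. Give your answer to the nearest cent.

€14.12

Risk-neutral probability p = (1 + 0.08 − 0.75)/(1.5 − 0.75) = 0.3300/0.7500 = 0.4400
Terminal stock prices: S_uu = 270, S_ud = 135, S_dd = 67.5
Terminal payoffs (K − S): max(-150, 0) = 0, max(-15, 0) = 0, max(52.5, 0) = 52.5
Node u (S = 180): V_u = 1/1.08·[0.4400·0.0000 + 0.5600·0.0000] = 0.0000
Node d (S = 90): V_d = 1/1.08·[0.4400·0.0000 + 0.5600·52.5000] = 27.2222
Node 0 (S = 120): V_0 = 1/1.08·[0.4400·0.0000 + 0.5600·27.2222] = 14.1152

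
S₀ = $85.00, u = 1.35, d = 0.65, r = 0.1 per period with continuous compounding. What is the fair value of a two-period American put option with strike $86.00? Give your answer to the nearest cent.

Risk-neutral probability p = (e^0.1 − 0.65)/(1.35 − 0.65) = 0.4552/0.7000 = 0.6502
Terminal stock prices: S_uu = 154.9, S_ud = 74.59, S_dd = 35.91
Terminal payoffs (K − S): max(-68.91, 0) = 0, max(11.41, 0) = 11.41, max(50.09, 0) = 50.09
Node u (S = 114.8): continuation = e^(−0.1)·[0.6502·0.0000 + 0.3498·11.4125] = 3.6117; exercise value = 0.0000 ≤ continuation, so V_u = 3.6117
Node d (S = 55.25): continuation = e^(−0.1)·[0.6502·11.4125 + 0.3498·50.0875] = 22.5660; exercise value = 30.7500 > continuation, so V_d = 30.7500 (exercise)
Node 0 (S = 85): continuation = e^(−0.1)·[0.6502·3.6117 + 0.3498·30.7500] = 11.8565; exercise value = 1.0000 ≤ continuation, so V_0 = 11.8565

$11.86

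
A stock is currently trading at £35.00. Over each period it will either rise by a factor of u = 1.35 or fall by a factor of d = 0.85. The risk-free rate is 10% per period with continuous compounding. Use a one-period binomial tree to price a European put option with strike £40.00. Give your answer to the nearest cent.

£4.54

Risk-neutral probability p = (e^0.1 − 0.85)/(1.35 − 0.85) = 0.2552/0.5000 = 0.5103
Terminal stock prices: S_u = 47.25, S_d = 29.75
Terminal payoffs (K − S): max(-7.25, 0) = 0, max(10.25, 0) = 10.25
Node 0 (S = 35): V_0 = e^(−0.1)·[0.5103·0.0000 + 0.4897·10.2500] = 4.5414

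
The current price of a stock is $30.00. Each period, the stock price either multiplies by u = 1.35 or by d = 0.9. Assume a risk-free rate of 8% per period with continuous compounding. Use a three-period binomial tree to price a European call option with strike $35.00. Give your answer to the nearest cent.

$5.36

Risk-neutral probability p = (e^0.08 − 0.9)/(1.35 − 0.9) = 0.1833/0.4500 = 0.4073
Terminal stock prices: S_uuu = 73.81, S_uud = 49.21, S_udd = 32.8, S_ddd = 21.87
Terminal payoffs (S − K): max(38.81, 0) = 38.81, max(14.21, 0) = 14.21, max(-2.195, 0) = 0, max(-13.13, 0) = 0
Node uu (S = 54.68): V_uu = e^(−0.08)·[0.4073·38.8113 + 0.5927·14.2075] = 22.3659
Node ud (S = 36.45): V_ud = e^(−0.08)·[0.4073·14.2075 + 0.5927·0.0000] = 5.3419
Node dd (S = 24.3): V_dd = e^(−0.08)·[0.4073·0.0000 + 0.5927·0.0000] = 0.0000
Node u (S = 40.5): V_u = e^(−0.08)·[0.4073·22.3659 + 0.5927·5.3419] = 11.3320
Node d (S = 27): V_d = e^(−0.08)·[0.4073·5.3419 + 0.5927·0.0000] = 2.0085
Node 0 (S = 30): V_0 = e^(−0.08)·[0.4073·11.3320 + 0.5927·2.0085] = 5.3596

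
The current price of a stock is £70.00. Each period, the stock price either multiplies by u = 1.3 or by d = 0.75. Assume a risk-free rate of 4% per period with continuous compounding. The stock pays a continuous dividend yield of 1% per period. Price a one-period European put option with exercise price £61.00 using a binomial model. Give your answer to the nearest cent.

£4.00

Per-period risk-free factor R = e^0.04 = 1.0408; dividend-adjusted growth = e^(0.04−0.01) = 1.0305.
Risk-neutral probability p = (1.0305 − 0.75)/(1.3 − 0.75) = 0.2805/0.5500 = 0.5099
Terminal stock prices: S_u = 91, S_d = 52.5
Terminal payoffs (K − S): max(-30, 0) = 0, max(8.5, 0) = 8.5
Node 0 (S = 70): V_0 = e^(−0.04)·[0.5099·0.0000 + 0.4901·8.5000] = 4.0024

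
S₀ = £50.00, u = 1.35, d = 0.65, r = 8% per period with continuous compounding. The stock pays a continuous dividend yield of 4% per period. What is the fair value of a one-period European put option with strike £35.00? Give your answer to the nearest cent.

Per-period risk-free factor R = e^0.08 = 1.0833; dividend-adjusted growth = e^(0.08−0.04) = 1.0408.
Risk-neutral probability p = (1.0408 − 0.65)/(1.35 − 0.65) = 0.3908/0.7000 = 0.5583
Terminal stock prices: S_u = 67.5, S_d = 32.5
Terminal payoffs (K − S): max(-32.5, 0) = 0, max(2.5, 0) = 2.5
Node 0 (S = 50): V_0 = e^(−0.08)·[0.5583·0.0000 + 0.4417·2.5000] = 1.0193

£1.02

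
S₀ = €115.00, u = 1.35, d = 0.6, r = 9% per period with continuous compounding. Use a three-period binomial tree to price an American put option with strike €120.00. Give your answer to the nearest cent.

Risk-neutral probability p = (e^0.09 − 0.6)/(1.35 − 0.6) = 0.4942/0.7500 = 0.6589
Terminal stock prices: S_uuu = 282.9, S_uud = 125.8, S_udd = 55.89, S_ddd = 24.84
Terminal payoffs (K − S): max(-162.9, 0) = 0, max(-5.753, 0) = 0, max(64.11, 0) = 64.11, max(95.16, 0) = 95.16
Node uu (S = 209.6): continuation = e^(−0.09)·[0.6589·0.0000 + 0.3411·0.0000] = 0.0000; exercise value = 0.0000 ≤ continuation, so V_uu = 0.0000
Node ud (S = 93.15): continuation = e^(−0.09)·[0.6589·0.0000 + 0.3411·64.1100] = 19.9858; exercise value = 26.8500 > continuation, so V_ud = 26.8500 (exercise)
Node dd (S = 41.4): continuation = e^(−0.09)·[0.6589·64.1100 + 0.3411·95.1600] = 68.2717; exercise value = 78.6000 > continuation, so V_dd = 78.6000 (exercise)
Node u (S = 155.2): continuation = e^(−0.09)·[0.6589·0.0000 + 0.3411·26.8500] = 8.3703; exercise value = 0.0000 ≤ continuation, so V_u = 8.3703
Node d (S = 69): continuation = e^(−0.09)·[0.6589·26.8500 + 0.3411·78.6000] = 40.6717; exercise value = 51.0000 > continuation, so V_d = 51.0000 (exercise)
Node 0 (S = 115): continuation = e^(−0.09)·[0.6589·8.3703 + 0.3411·51.0000] = 20.9394; exercise value = 5.0000 ≤ continuation, so V_0 = 20.9394

€20.94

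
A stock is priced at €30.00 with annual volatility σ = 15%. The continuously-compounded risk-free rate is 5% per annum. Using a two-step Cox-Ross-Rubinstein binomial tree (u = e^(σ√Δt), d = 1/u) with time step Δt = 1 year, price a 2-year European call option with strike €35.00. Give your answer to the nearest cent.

CRR parameters: u = e^(σ√Δt) = e^(0.15·√1) = 1.1618, d = 1/u = 0.8607
Per-period rate: rΔt = 0.05·1 = 0.05, so R = e^0.05 = 1.0513
Risk-neutral probability p = (e^0.05 − 0.8607)/(1.1618 − 0.8607) = 0.1906/0.3011 = 0.6328
Terminal stock prices: S_uu = 40.5, S_ud = 30, S_dd = 22.22
Terminal payoffs (S − K): max(5.496, 0) = 5.496, max(-5, 0) = 0, max(-12.78, 0) = 0
Node u (S = 34.86): V_u = e^(−0.05)·[0.6328·5.4958 + 0.3672·0.0000] = 3.3083
Node d (S = 25.82): V_d = e^(−0.05)·[0.6328·0.0000 + 0.3672·0.0000] = 0.0000
Node 0 (S = 30): V_0 = e^(−0.05)·[0.6328·3.3083 + 0.3672·0.0000] = 1.9915

€1.99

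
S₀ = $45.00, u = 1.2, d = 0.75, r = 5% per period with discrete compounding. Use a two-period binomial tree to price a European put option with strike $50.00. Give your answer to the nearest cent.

Risk-neutral probability p = (1 + 0.05 − 0.75)/(1.2 − 0.75) = 0.3000/0.4500 = 0.6667
Terminal stock prices: S_uu = 64.8, S_ud = 40.5, S_dd = 25.31
Terminal payoffs (K − S): max(-14.8, 0) = 0, max(9.5, 0) = 9.5, max(24.69, 0) = 24.69
Node u (S = 54): V_u = 1/1.05·[0.6667·0.0000 + 0.3333·9.5000] = 3.0159
Node d (S = 33.75): V_d = 1/1.05·[0.6667·9.5000 + 0.3333·24.6875] = 13.8690
Node 0 (S = 45): V_0 = 1/1.05·[0.6667·3.0159 + 0.3333·13.8690] = 6.3177

$6.32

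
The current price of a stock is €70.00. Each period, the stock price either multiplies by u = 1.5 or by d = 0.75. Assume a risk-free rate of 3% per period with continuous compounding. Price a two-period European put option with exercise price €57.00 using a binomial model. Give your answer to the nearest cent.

€6.51

Risk-neutral probability p = (e^0.03 − 0.75)/(1.5 − 0.75) = 0.2805/0.7500 = 0.3739
Terminal stock prices: S_uu = 157.5, S_ud = 78.75, S_dd = 39.38
Terminal payoffs (K − S): max(-100.5, 0) = 0, max(-21.75, 0) = 0, max(17.62, 0) = 17.62
Node u (S = 105): V_u = e^(−0.03)·[0.3739·0.0000 + 0.6261·0.0000] = 0.0000
Node d (S = 52.5): V_d = e^(−0.03)·[0.3739·0.0000 + 0.6261·17.6250] = 10.7082
Node 0 (S = 70): V_0 = e^(−0.03)·[0.3739·0.0000 + 0.6261·10.7082] = 6.5059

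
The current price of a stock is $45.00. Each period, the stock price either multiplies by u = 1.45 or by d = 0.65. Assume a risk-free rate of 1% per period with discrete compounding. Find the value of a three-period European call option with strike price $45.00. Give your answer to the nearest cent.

$13.50

Risk-neutral probability p = (1 + 0.01 − 0.65)/(1.45 − 0.65) = 0.3600/0.8000 = 0.4500
Terminal stock prices: S_uuu = 137.2, S_uud = 61.5, S_udd = 27.57, S_ddd = 12.36
Terminal payoffs (S − K): max(92.19, 0) = 92.19, max(16.5, 0) = 16.5, max(-17.43, 0) = 0, max(-32.64, 0) = 0
Node uu (S = 94.61): V_uu = 1/1.01·[0.4500·92.1881 + 0.5500·16.4981] = 50.0580
Node ud (S = 42.41): V_ud = 1/1.01·[0.4500·16.4981 + 0.5500·0.0000] = 7.3506
Node dd (S = 19.01): V_dd = 1/1.01·[0.4500·0.0000 + 0.5500·0.0000] = 0.0000
Node u (S = 65.25): V_u = 1/1.01·[0.4500·50.0580 + 0.5500·7.3506] = 26.3059
Node d (S = 29.25): V_d = 1/1.01·[0.4500·7.3506 + 0.5500·0.0000] = 3.2750
Node 0 (S = 45): V_0 = 1/1.01·[0.4500·26.3059 + 0.5500·3.2750] = 13.5039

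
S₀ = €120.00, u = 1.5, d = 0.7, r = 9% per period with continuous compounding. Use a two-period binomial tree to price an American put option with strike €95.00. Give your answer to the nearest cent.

Risk-neutral probability p = (e^0.09 − 0.7)/(1.5 − 0.7) = 0.3942/0.8000 = 0.4927
Terminal stock prices: S_uu = 270, S_ud = 126, S_dd = 58.8
Terminal payoffs (K − S): max(-175, 0) = 0, max(-31, 0) = 0, max(36.2, 0) = 36.2
Node u (S = 180): continuation = e^(−0.09)·[0.4927·0.0000 + 0.5073·0.0000] = 0.0000; exercise value = 0.0000 ≤ continuation, so V_u = 0.0000
Node d (S = 84): continuation = e^(−0.09)·[0.4927·0.0000 + 0.5073·36.2000] = 16.7831; exercise value = 11.0000 ≤ continuation, so V_d = 16.7831
Node 0 (S = 120): continuation = e^(−0.09)·[0.4927·0.0000 + 0.5073·16.7831] = 7.7810; exercise value = 0.0000 ≤ continuation, so V_0 = 7.7810

€7.78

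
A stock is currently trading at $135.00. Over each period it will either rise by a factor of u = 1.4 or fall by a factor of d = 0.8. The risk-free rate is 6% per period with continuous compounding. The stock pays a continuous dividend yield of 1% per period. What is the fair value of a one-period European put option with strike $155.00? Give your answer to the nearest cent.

$25.73

Per-period risk-free factor R = e^0.06 = 1.0618; dividend-adjusted growth = e^(0.06−0.01) = 1.0513.
Risk-neutral probability p = (1.0513 − 0.8)/(1.4 − 0.8) = 0.2513/0.6000 = 0.4188
Terminal stock prices: S_u = 189, S_d = 108
Terminal payoffs (K − S): max(-34, 0) = 0, max(47, 0) = 47
Node 0 (S = 135): V_0 = e^(−0.06)·[0.4188·0.0000 + 0.5812·47.0000] = 25.7263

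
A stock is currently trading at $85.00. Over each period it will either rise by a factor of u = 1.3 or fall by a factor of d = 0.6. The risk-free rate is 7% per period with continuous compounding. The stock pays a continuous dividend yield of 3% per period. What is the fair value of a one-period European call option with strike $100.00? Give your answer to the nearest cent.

Per-period risk-free factor R = e^0.07 = 1.0725; dividend-adjusted growth = e^(0.07−0.03) = 1.0408.
Risk-neutral probability p = (1.0408 − 0.6)/(1.3 − 0.6) = 0.4408/0.7000 = 0.6297
Terminal stock prices: S_u = 110.5, S_d = 51
Terminal payoffs (S − K): max(10.5, 0) = 10.5, max(-49, 0) = 0
Node 0 (S = 85): V_0 = e^(−0.07)·[0.6297·10.5000 + 0.3703·0.0000] = 6.1651

$6.17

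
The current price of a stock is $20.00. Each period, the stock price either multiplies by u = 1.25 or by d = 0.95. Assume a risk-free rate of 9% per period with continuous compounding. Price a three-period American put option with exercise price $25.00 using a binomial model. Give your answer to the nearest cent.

Risk-neutral probability p = (e^0.09 − 0.95)/(1.25 − 0.95) = 0.1442/0.3000 = 0.4806
Terminal stock prices: S_uuu = 39.06, S_uud = 29.69, S_udd = 22.56, S_ddd = 17.15
Terminal payoffs (K − S): max(-14.06, 0) = 0, max(-4.688, 0) = 0, max(2.438, 0) = 2.438, max(7.853, 0) = 7.853
Node uu (S = 31.25): continuation = e^(−0.09)·[0.4806·0.0000 + 0.5194·0.0000] = 0.0000; exercise value = 0.0000 ≤ continuation, so V_uu = 0.0000
Node ud (S = 23.75): continuation = e^(−0.09)·[0.4806·0.0000 + 0.5194·2.4375] = 1.1571; exercise value = 1.2500 > continuation, so V_ud = 1.2500 (exercise)
Node dd (S = 18.05): continuation = e^(−0.09)·[0.4806·2.4375 + 0.5194·7.8525] = 4.7983; exercise value = 6.9500 > continuation, so V_dd = 6.9500 (exercise)
Node u (S = 25): continuation = e^(−0.09)·[0.4806·0.0000 + 0.5194·1.2500] = 0.5934; exercise value = 0.0000 ≤ continuation, so V_u = 0.5934
Node d (S = 19): continuation = e^(−0.09)·[0.4806·1.2500 + 0.5194·6.9500] = 3.8483; exercise value = 6.0000 > continuation, so V_d = 6.0000 (exercise)
Node 0 (S = 20): continuation = e^(−0.09)·[0.4806·0.5934 + 0.5194·6.0000] = 3.1089; exercise value = 5.0000 > continuation, so V_0 = 5.0000 (exercise)

$5.00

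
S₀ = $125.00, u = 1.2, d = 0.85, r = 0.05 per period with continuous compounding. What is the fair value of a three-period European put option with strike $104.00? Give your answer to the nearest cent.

Risk-neutral probability p = (e^0.05 − 0.85)/(1.2 − 0.85) = 0.2013/0.3500 = 0.5751
Terminal stock prices: S_uuu = 216, S_uud = 153, S_udd = 108.4, S_ddd = 76.77
Terminal payoffs (K − S): max(-112, 0) = 0, max(-49, 0) = 0, max(-4.375, 0) = 0, max(27.23, 0) = 27.23
Node uu (S = 180): V_uu = e^(−0.05)·[0.5751·0.0000 + 0.4249·0.0000] = 0.0000
Node ud (S = 127.5): V_ud = e^(−0.05)·[0.5751·0.0000 + 0.4249·0.0000] = 0.0000
Node dd (S = 90.31): V_dd = e^(−0.05)·[0.5751·0.0000 + 0.4249·27.2344] = 11.0085
Node u (S = 150): V_u = e^(−0.05)·[0.5751·0.0000 + 0.4249·0.0000] = 0.0000
Node d (S = 106.2): V_d = e^(−0.05)·[0.5751·0.0000 + 0.4249·11.0085] = 4.4498
Node 0 (S = 125): V_0 = e^(−0.05)·[0.5751·0.0000 + 0.4249·4.4498] = 1.7987

$1.80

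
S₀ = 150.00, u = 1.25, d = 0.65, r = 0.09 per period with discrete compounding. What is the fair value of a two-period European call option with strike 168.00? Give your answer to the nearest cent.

Risk-neutral probability p = (1 + 0.09 − 0.65)/(1.25 − 0.65) = 0.4400/0.6000 = 0.7333
Terminal stock prices: S_uu = 234.4, S_ud = 121.9, S_dd = 63.38
Terminal payoffs (S − K): max(66.38, 0) = 66.38, max(-46.12, 0) = 0, max(-104.6, 0) = 0
Node u (S = 187.5): V_u = 1/1.09·[0.7333·66.3750 + 0.2667·0.0000] = 44.6560
Node d (S = 97.5): V_d = 1/1.09·[0.7333·0.0000 + 0.2667·0.0000] = 0.0000
Node 0 (S = 150): V_0 = 1/1.09·[0.7333·44.6560 + 0.2667·0.0000] = 30.0438

30.04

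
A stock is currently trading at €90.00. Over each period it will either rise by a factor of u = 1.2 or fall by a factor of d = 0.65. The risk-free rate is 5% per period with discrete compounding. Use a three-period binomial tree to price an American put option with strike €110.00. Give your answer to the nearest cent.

€23.75

Risk-neutral probability p = (1 + 0.05 − 0.65)/(1.2 − 0.65) = 0.4000/0.5500 = 0.7273
Terminal stock prices: S_uuu = 155.5, S_uud = 84.24, S_udd = 45.63, S_ddd = 24.72
Terminal payoffs (K − S): max(-45.52, 0) = 0, max(25.76, 0) = 25.76, max(64.37, 0) = 64.37, max(85.28, 0) = 85.28
Node uu (S = 129.6): continuation = 1/1.05·[0.7273·0.0000 + 0.2727·25.7600] = 6.6909; exercise value = 0.0000 ≤ continuation, so V_uu = 6.6909
Node ud (S = 70.2): continuation = 1/1.05·[0.7273·25.7600 + 0.2727·64.3700] = 34.5619; exercise value = 39.8000 > continuation, so V_ud = 39.8000 (exercise)
Node dd (S = 38.03): continuation = 1/1.05·[0.7273·64.3700 + 0.2727·85.2837] = 66.7369; exercise value = 71.9750 > continuation, so V_dd = 71.9750 (exercise)
Node u (S = 108): continuation = 1/1.05·[0.7273·6.6909 + 0.2727·39.8000] = 14.9721; exercise value = 2.0000 ≤ continuation, so V_u = 14.9721
Node d (S = 58.5): continuation = 1/1.05·[0.7273·39.8000 + 0.2727·71.9750] = 46.2619; exercise value = 51.5000 > continuation, so V_d = 51.5000 (exercise)
Node 0 (S = 90): continuation = 1/1.05·[0.7273·14.9721 + 0.2727·51.5000] = 23.7469; exercise value = 20.0000 ≤ continuation, so V_0 = 23.7469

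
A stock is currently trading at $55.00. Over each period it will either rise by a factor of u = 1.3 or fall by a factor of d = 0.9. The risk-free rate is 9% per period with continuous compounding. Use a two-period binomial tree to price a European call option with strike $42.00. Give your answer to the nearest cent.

Risk-neutral probability p = (e^0.09 − 0.9)/(1.3 − 0.9) = 0.1942/0.4000 = 0.4854
Terminal stock prices: S_uu = 92.95, S_ud = 64.35, S_dd = 44.55
Terminal payoffs (S − K): max(50.95, 0) = 50.95, max(22.35, 0) = 22.35, max(2.55, 0) = 2.55
Node u (S = 71.5): V_u = e^(−0.09)·[0.4854·50.9500 + 0.5146·22.3500] = 33.1149
Node d (S = 49.5): V_d = e^(−0.09)·[0.4854·22.3500 + 0.5146·2.5500] = 11.1149
Node 0 (S = 55): V_0 = e^(−0.09)·[0.4854·33.1149 + 0.5146·11.1149] = 19.9187

$19.92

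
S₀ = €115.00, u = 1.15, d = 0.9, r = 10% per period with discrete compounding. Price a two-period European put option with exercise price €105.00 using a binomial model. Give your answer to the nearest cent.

€0.39

Risk-neutral probability p = (1 + 0.1 − 0.9)/(1.15 − 0.9) = 0.2000/0.2500 = 0.8000
Terminal stock prices: S_uu = 152.1, S_ud = 119, S_dd = 93.15
Terminal payoffs (K − S): max(-47.09, 0) = 0, max(-14.03, 0) = 0, max(11.85, 0) = 11.85
Node u (S = 132.2): V_u = 1/1.1·[0.8000·0.0000 + 0.2000·0.0000] = 0.0000
Node d (S = 103.5): V_d = 1/1.1·[0.8000·0.0000 + 0.2000·11.8500] = 2.1545
Node 0 (S = 115): V_0 = 1/1.1·[0.8000·0.0000 + 0.2000·2.1545] = 0.3917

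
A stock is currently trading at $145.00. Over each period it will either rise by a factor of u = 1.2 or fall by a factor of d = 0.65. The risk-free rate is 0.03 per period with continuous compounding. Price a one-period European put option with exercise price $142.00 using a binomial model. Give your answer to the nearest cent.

$14.28

Risk-neutral probability p = (e^0.03 − 0.65)/(1.2 − 0.65) = 0.3805/0.5500 = 0.6917
Terminal stock prices: S_u = 174, S_d = 94.25
Terminal payoffs (K − S): max(-32, 0) = 0, max(47.75, 0) = 47.75
Node 0 (S = 145): V_0 = e^(−0.03)·[0.6917·0.0000 + 0.3083·47.7500] = 14.2846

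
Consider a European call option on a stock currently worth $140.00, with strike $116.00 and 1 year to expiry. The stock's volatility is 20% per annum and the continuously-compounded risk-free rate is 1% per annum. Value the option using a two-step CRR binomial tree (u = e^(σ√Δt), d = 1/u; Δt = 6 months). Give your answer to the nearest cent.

$27.94

CRR parameters: u = e^(σ√Δt) = e^(0.2·√0.5) = 1.1519, d = 1/u = 0.8681
Per-period rate: rΔt = 0.01·0.5 = 0.005, so R = e^0.005 = 1.0050
Risk-neutral probability p = (e^0.005 − 0.8681)/(1.1519 − 0.8681) = 0.1369/0.2838 = 0.4824
Terminal stock prices: S_uu = 185.8, S_ud = 140, S_dd = 105.5
Terminal payoffs (S − K): max(69.77, 0) = 69.77, max(24, 0) = 24, max(-10.49, 0) = 0
Node u (S = 161.3): V_u = e^(−0.005)·[0.4824·69.7655 + 0.5176·24.0000] = 45.8459
Node d (S = 121.5): V_d = e^(−0.005)·[0.4824·24.0000 + 0.5176·0.0000] = 11.5191
Node 0 (S = 140): V_0 = e^(−0.005)·[0.4824·45.8459 + 0.5176·11.5191] = 27.9372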